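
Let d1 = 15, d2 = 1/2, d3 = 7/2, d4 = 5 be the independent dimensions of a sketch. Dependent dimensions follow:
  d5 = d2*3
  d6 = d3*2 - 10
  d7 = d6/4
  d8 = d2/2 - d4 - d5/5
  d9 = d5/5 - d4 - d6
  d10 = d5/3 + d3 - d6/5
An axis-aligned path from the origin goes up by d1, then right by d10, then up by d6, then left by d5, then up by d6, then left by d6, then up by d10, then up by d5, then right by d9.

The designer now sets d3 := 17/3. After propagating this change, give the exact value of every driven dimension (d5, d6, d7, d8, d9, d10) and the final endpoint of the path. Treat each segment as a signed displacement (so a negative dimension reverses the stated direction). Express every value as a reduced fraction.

Apply edit: d3 := 17/3
  d5 = d2*3 = 3/2
  d6 = d3*2 - 10 = 4/3
  d7 = d6/4 = 1/3
  d8 = d2/2 - d4 - d5/5 = -101/20
  d9 = d5/5 - d4 - d6 = -181/30
  d10 = d5/3 + d3 - d6/5 = 59/10
Walk from origin (0, 0):
  seg 1: up by d1 = 15 → (0, 15)
  seg 2: right by d10 = 59/10 → (59/10, 15)
  seg 3: up by d6 = 4/3 → (59/10, 49/3)
  seg 4: left by d5 = 3/2 → (22/5, 49/3)
  seg 5: up by d6 = 4/3 → (22/5, 53/3)
  seg 6: left by d6 = 4/3 → (46/15, 53/3)
  seg 7: up by d10 = 59/10 → (46/15, 707/30)
  seg 8: up by d5 = 3/2 → (46/15, 376/15)
  seg 9: right by d9 = -181/30 → (-89/30, 376/15)

d5 = 3/2
d6 = 4/3
d7 = 1/3
d8 = -101/20
d9 = -181/30
d10 = 59/10
endpoint = (-89/30, 376/15)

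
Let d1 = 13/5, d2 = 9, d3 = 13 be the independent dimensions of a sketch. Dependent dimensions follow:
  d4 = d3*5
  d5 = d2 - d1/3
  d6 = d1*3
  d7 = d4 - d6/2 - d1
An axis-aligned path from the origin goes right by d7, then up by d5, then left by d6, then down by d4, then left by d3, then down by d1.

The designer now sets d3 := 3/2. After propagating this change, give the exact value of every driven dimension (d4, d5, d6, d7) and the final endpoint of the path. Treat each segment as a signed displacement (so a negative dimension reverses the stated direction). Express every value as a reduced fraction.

Apply edit: d3 := 3/2
  d4 = d3*5 = 15/2
  d5 = d2 - d1/3 = 122/15
  d6 = d1*3 = 39/5
  d7 = d4 - d6/2 - d1 = 1
Walk from origin (0, 0):
  seg 1: right by d7 = 1 → (1, 0)
  seg 2: up by d5 = 122/15 → (1, 122/15)
  seg 3: left by d6 = 39/5 → (-34/5, 122/15)
  seg 4: down by d4 = 15/2 → (-34/5, 19/30)
  seg 5: left by d3 = 3/2 → (-83/10, 19/30)
  seg 6: down by d1 = 13/5 → (-83/10, -59/30)

d4 = 15/2
d5 = 122/15
d6 = 39/5
d7 = 1
endpoint = (-83/10, -59/30)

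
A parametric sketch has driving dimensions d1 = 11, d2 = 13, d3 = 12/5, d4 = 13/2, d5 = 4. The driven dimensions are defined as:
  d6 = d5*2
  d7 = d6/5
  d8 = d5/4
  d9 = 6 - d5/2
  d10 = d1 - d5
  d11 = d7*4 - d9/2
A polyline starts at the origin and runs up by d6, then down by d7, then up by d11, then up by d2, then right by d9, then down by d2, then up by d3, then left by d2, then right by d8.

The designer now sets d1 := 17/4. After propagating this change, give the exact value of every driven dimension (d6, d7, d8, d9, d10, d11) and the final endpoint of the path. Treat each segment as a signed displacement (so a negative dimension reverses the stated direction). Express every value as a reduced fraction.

Apply edit: d1 := 17/4
  d6 = d5*2 = 8
  d7 = d6/5 = 8/5
  d8 = d5/4 = 1
  d9 = 6 - d5/2 = 4
  d10 = d1 - d5 = 1/4
  d11 = d7*4 - d9/2 = 22/5
Walk from origin (0, 0):
  seg 1: up by d6 = 8 → (0, 8)
  seg 2: down by d7 = 8/5 → (0, 32/5)
  seg 3: up by d11 = 22/5 → (0, 54/5)
  seg 4: up by d2 = 13 → (0, 119/5)
  seg 5: right by d9 = 4 → (4, 119/5)
  seg 6: down by d2 = 13 → (4, 54/5)
  seg 7: up by d3 = 12/5 → (4, 66/5)
  seg 8: left by d2 = 13 → (-9, 66/5)
  seg 9: right by d8 = 1 → (-8, 66/5)

d6 = 8
d7 = 8/5
d8 = 1
d9 = 4
d10 = 1/4
d11 = 22/5
endpoint = (-8, 66/5)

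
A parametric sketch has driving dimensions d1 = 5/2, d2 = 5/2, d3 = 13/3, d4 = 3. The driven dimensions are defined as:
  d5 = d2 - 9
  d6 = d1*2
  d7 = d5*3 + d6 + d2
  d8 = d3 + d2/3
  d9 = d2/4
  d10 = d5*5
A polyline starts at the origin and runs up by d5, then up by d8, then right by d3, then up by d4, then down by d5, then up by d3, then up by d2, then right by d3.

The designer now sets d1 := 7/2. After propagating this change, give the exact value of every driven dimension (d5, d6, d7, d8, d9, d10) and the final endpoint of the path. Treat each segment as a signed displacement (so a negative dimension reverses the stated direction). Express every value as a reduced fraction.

d5 = -13/2
d6 = 7
d7 = -10
d8 = 31/6
d9 = 5/8
d10 = -65/2
endpoint = (26/3, 15)

Apply edit: d1 := 7/2
  d5 = d2 - 9 = -13/2
  d6 = d1*2 = 7
  d7 = d5*3 + d6 + d2 = -10
  d8 = d3 + d2/3 = 31/6
  d9 = d2/4 = 5/8
  d10 = d5*5 = -65/2
Walk from origin (0, 0):
  seg 1: up by d5 = -13/2 → (0, -13/2)
  seg 2: up by d8 = 31/6 → (0, -4/3)
  seg 3: right by d3 = 13/3 → (13/3, -4/3)
  seg 4: up by d4 = 3 → (13/3, 5/3)
  seg 5: down by d5 = -13/2 → (13/3, 49/6)
  seg 6: up by d3 = 13/3 → (13/3, 25/2)
  seg 7: up by d2 = 5/2 → (13/3, 15)
  seg 8: right by d3 = 13/3 → (26/3, 15)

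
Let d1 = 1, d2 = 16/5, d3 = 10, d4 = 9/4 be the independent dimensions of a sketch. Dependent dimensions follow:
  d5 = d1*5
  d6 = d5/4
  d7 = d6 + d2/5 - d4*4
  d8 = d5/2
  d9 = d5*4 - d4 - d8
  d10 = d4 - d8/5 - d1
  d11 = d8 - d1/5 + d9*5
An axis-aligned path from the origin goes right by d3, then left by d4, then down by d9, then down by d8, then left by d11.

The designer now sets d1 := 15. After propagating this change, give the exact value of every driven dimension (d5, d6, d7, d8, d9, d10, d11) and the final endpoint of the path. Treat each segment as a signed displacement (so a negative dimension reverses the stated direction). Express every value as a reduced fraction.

d5 = 75
d6 = 75/4
d7 = 1039/100
d8 = 75/2
d9 = 1041/4
d10 = -81/4
d11 = 5343/4
endpoint = (-1328, -1191/4)

Apply edit: d1 := 15
  d5 = d1*5 = 75
  d6 = d5/4 = 75/4
  d7 = d6 + d2/5 - d4*4 = 1039/100
  d8 = d5/2 = 75/2
  d9 = d5*4 - d4 - d8 = 1041/4
  d10 = d4 - d8/5 - d1 = -81/4
  d11 = d8 - d1/5 + d9*5 = 5343/4
Walk from origin (0, 0):
  seg 1: right by d3 = 10 → (10, 0)
  seg 2: left by d4 = 9/4 → (31/4, 0)
  seg 3: down by d9 = 1041/4 → (31/4, -1041/4)
  seg 4: down by d8 = 75/2 → (31/4, -1191/4)
  seg 5: left by d11 = 5343/4 → (-1328, -1191/4)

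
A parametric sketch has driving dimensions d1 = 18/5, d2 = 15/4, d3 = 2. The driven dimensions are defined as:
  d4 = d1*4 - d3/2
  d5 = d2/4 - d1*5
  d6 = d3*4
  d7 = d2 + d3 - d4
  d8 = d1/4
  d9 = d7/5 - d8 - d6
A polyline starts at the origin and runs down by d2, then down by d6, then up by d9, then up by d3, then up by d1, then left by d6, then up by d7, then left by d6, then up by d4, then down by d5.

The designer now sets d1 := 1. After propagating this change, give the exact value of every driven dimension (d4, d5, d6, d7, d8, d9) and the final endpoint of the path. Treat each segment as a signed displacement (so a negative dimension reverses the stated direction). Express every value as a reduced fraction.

Apply edit: d1 := 1
  d4 = d1*4 - d3/2 = 3
  d5 = d2/4 - d1*5 = -65/16
  d6 = d3*4 = 8
  d7 = d2 + d3 - d4 = 11/4
  d8 = d1/4 = 1/4
  d9 = d7/5 - d8 - d6 = -77/10
Walk from origin (0, 0):
  seg 1: down by d2 = 15/4 → (0, -15/4)
  seg 2: down by d6 = 8 → (0, -47/4)
  seg 3: up by d9 = -77/10 → (0, -389/20)
  seg 4: up by d3 = 2 → (0, -349/20)
  seg 5: up by d1 = 1 → (0, -329/20)
  seg 6: left by d6 = 8 → (-8, -329/20)
  seg 7: up by d7 = 11/4 → (-8, -137/10)
  seg 8: left by d6 = 8 → (-16, -137/10)
  seg 9: up by d4 = 3 → (-16, -107/10)
  seg 10: down by d5 = -65/16 → (-16, -531/80)

d4 = 3
d5 = -65/16
d6 = 8
d7 = 11/4
d8 = 1/4
d9 = -77/10
endpoint = (-16, -531/80)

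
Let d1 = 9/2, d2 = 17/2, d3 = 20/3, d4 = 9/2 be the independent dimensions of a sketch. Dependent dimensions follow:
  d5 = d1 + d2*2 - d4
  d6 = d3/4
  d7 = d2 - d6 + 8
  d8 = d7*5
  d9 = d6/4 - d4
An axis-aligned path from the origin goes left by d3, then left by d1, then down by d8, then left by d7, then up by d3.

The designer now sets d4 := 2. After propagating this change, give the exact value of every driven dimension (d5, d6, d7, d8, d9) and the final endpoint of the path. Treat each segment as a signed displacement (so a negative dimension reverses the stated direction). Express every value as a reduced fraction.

d5 = 39/2
d6 = 5/3
d7 = 89/6
d8 = 445/6
d9 = -19/12
endpoint = (-26, -135/2)

Apply edit: d4 := 2
  d5 = d1 + d2*2 - d4 = 39/2
  d6 = d3/4 = 5/3
  d7 = d2 - d6 + 8 = 89/6
  d8 = d7*5 = 445/6
  d9 = d6/4 - d4 = -19/12
Walk from origin (0, 0):
  seg 1: left by d3 = 20/3 → (-20/3, 0)
  seg 2: left by d1 = 9/2 → (-67/6, 0)
  seg 3: down by d8 = 445/6 → (-67/6, -445/6)
  seg 4: left by d7 = 89/6 → (-26, -445/6)
  seg 5: up by d3 = 20/3 → (-26, -135/2)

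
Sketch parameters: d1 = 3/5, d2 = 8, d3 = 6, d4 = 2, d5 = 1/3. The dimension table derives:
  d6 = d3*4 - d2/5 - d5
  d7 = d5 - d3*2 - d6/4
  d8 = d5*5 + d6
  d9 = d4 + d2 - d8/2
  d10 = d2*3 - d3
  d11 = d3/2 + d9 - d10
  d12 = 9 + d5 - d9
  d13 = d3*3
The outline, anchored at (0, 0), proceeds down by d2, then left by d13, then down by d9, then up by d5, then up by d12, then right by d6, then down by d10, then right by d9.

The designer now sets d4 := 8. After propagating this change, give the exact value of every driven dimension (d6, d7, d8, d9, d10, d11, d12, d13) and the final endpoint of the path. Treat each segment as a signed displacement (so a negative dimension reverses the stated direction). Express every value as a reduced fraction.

Apply edit: d4 := 8
  d6 = d3*4 - d2/5 - d5 = 331/15
  d7 = d5 - d3*2 - d6/4 = -1031/60
  d8 = d5*5 + d6 = 356/15
  d9 = d4 + d2 - d8/2 = 62/15
  d10 = d2*3 - d3 = 18
  d11 = d3/2 + d9 - d10 = -163/15
  d12 = 9 + d5 - d9 = 26/5
  d13 = d3*3 = 18
Walk from origin (0, 0):
  seg 1: down by d2 = 8 → (0, -8)
  seg 2: left by d13 = 18 → (-18, -8)
  seg 3: down by d9 = 62/15 → (-18, -182/15)
  seg 4: up by d5 = 1/3 → (-18, -59/5)
  seg 5: up by d12 = 26/5 → (-18, -33/5)
  seg 6: right by d6 = 331/15 → (61/15, -33/5)
  seg 7: down by d10 = 18 → (61/15, -123/5)
  seg 8: right by d9 = 62/15 → (41/5, -123/5)

d6 = 331/15
d7 = -1031/60
d8 = 356/15
d9 = 62/15
d10 = 18
d11 = -163/15
d12 = 26/5
d13 = 18
endpoint = (41/5, -123/5)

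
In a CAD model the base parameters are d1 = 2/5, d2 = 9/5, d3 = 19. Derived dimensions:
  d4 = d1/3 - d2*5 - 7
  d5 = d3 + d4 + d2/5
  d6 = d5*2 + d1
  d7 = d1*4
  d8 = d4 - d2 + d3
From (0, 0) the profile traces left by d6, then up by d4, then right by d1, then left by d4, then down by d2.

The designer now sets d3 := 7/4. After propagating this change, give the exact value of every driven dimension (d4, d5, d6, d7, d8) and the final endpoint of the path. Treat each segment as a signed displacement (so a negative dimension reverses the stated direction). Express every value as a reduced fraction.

Apply edit: d3 := 7/4
  d4 = d1/3 - d2*5 - 7 = -238/15
  d5 = d3 + d4 + d2/5 = -4127/300
  d6 = d5*2 + d1 = -4067/150
  d7 = d1*4 = 8/5
  d8 = d4 - d2 + d3 = -191/12
Walk from origin (0, 0):
  seg 1: left by d6 = -4067/150 → (4067/150, 0)
  seg 2: up by d4 = -238/15 → (4067/150, -238/15)
  seg 3: right by d1 = 2/5 → (4127/150, -238/15)
  seg 4: left by d4 = -238/15 → (2169/50, -238/15)
  seg 5: down by d2 = 9/5 → (2169/50, -53/3)

d4 = -238/15
d5 = -4127/300
d6 = -4067/150
d7 = 8/5
d8 = -191/12
endpoint = (2169/50, -53/3)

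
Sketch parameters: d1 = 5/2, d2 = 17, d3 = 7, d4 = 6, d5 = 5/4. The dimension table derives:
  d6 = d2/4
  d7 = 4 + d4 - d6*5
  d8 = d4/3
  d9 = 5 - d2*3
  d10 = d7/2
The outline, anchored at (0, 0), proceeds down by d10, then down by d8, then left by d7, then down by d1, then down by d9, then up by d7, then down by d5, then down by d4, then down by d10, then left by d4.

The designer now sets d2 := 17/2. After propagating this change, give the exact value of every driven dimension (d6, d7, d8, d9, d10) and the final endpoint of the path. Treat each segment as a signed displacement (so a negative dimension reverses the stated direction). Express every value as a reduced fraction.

Apply edit: d2 := 17/2
  d6 = d2/4 = 17/8
  d7 = 4 + d4 - d6*5 = -5/8
  d8 = d4/3 = 2
  d9 = 5 - d2*3 = -41/2
  d10 = d7/2 = -5/16
Walk from origin (0, 0):
  seg 1: down by d10 = -5/16 → (0, 5/16)
  seg 2: down by d8 = 2 → (0, -27/16)
  seg 3: left by d7 = -5/8 → (5/8, -27/16)
  seg 4: down by d1 = 5/2 → (5/8, -67/16)
  seg 5: down by d9 = -41/2 → (5/8, 261/16)
  seg 6: up by d7 = -5/8 → (5/8, 251/16)
  seg 7: down by d5 = 5/4 → (5/8, 231/16)
  seg 8: down by d4 = 6 → (5/8, 135/16)
  seg 9: down by d10 = -5/16 → (5/8, 35/4)
  seg 10: left by d4 = 6 → (-43/8, 35/4)

d6 = 17/8
d7 = -5/8
d8 = 2
d9 = -41/2
d10 = -5/16
endpoint = (-43/8, 35/4)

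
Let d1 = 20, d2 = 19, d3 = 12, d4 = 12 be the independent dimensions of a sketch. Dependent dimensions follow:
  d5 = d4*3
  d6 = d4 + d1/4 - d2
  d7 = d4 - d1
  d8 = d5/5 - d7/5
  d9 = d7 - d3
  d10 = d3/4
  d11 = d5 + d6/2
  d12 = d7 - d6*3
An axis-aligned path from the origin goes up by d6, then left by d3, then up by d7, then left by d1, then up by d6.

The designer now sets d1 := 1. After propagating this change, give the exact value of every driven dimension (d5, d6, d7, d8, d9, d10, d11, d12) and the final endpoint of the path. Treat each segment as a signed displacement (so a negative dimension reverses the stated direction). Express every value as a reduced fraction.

Apply edit: d1 := 1
  d5 = d4*3 = 36
  d6 = d4 + d1/4 - d2 = -27/4
  d7 = d4 - d1 = 11
  d8 = d5/5 - d7/5 = 5
  d9 = d7 - d3 = -1
  d10 = d3/4 = 3
  d11 = d5 + d6/2 = 261/8
  d12 = d7 - d6*3 = 125/4
Walk from origin (0, 0):
  seg 1: up by d6 = -27/4 → (0, -27/4)
  seg 2: left by d3 = 12 → (-12, -27/4)
  seg 3: up by d7 = 11 → (-12, 17/4)
  seg 4: left by d1 = 1 → (-13, 17/4)
  seg 5: up by d6 = -27/4 → (-13, -5/2)

d5 = 36
d6 = -27/4
d7 = 11
d8 = 5
d9 = -1
d10 = 3
d11 = 261/8
d12 = 125/4
endpoint = (-13, -5/2)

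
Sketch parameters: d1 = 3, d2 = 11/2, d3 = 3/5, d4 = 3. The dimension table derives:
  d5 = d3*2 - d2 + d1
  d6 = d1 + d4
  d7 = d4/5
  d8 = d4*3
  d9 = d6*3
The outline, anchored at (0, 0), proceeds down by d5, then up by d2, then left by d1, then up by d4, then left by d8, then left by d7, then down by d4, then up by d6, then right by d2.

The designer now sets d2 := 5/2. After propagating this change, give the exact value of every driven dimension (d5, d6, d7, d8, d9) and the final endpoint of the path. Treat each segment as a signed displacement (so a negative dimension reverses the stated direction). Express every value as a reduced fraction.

d5 = 17/10
d6 = 6
d7 = 3/5
d8 = 9
d9 = 18
endpoint = (-101/10, 34/5)

Apply edit: d2 := 5/2
  d5 = d3*2 - d2 + d1 = 17/10
  d6 = d1 + d4 = 6
  d7 = d4/5 = 3/5
  d8 = d4*3 = 9
  d9 = d6*3 = 18
Walk from origin (0, 0):
  seg 1: down by d5 = 17/10 → (0, -17/10)
  seg 2: up by d2 = 5/2 → (0, 4/5)
  seg 3: left by d1 = 3 → (-3, 4/5)
  seg 4: up by d4 = 3 → (-3, 19/5)
  seg 5: left by d8 = 9 → (-12, 19/5)
  seg 6: left by d7 = 3/5 → (-63/5, 19/5)
  seg 7: down by d4 = 3 → (-63/5, 4/5)
  seg 8: up by d6 = 6 → (-63/5, 34/5)
  seg 9: right by d2 = 5/2 → (-101/10, 34/5)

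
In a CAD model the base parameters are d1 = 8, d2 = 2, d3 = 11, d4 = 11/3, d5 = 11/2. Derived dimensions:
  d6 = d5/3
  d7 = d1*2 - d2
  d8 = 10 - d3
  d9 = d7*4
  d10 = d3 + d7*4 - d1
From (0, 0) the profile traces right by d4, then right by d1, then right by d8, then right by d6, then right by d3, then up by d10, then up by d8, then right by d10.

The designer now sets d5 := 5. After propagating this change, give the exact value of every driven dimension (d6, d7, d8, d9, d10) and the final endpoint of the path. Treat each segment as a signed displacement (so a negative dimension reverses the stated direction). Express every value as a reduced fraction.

d6 = 5/3
d7 = 14
d8 = -1
d9 = 56
d10 = 59
endpoint = (247/3, 58)

Apply edit: d5 := 5
  d6 = d5/3 = 5/3
  d7 = d1*2 - d2 = 14
  d8 = 10 - d3 = -1
  d9 = d7*4 = 56
  d10 = d3 + d7*4 - d1 = 59
Walk from origin (0, 0):
  seg 1: right by d4 = 11/3 → (11/3, 0)
  seg 2: right by d1 = 8 → (35/3, 0)
  seg 3: right by d8 = -1 → (32/3, 0)
  seg 4: right by d6 = 5/3 → (37/3, 0)
  seg 5: right by d3 = 11 → (70/3, 0)
  seg 6: up by d10 = 59 → (70/3, 59)
  seg 7: up by d8 = -1 → (70/3, 58)
  seg 8: right by d10 = 59 → (247/3, 58)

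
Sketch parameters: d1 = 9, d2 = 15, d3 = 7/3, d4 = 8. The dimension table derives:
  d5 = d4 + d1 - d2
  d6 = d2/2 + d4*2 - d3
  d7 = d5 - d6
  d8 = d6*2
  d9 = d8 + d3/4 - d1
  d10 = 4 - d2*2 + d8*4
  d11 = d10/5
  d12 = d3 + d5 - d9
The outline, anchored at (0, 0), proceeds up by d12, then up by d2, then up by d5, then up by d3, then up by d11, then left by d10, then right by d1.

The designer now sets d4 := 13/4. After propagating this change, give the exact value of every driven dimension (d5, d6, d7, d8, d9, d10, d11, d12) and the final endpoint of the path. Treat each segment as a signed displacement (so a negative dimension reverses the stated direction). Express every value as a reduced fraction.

Apply edit: d4 := 13/4
  d5 = d4 + d1 - d2 = -11/4
  d6 = d2/2 + d4*2 - d3 = 35/3
  d7 = d5 - d6 = -173/12
  d8 = d6*2 = 70/3
  d9 = d8 + d3/4 - d1 = 179/12
  d10 = 4 - d2*2 + d8*4 = 202/3
  d11 = d10/5 = 202/15
  d12 = d3 + d5 - d9 = -46/3
Walk from origin (0, 0):
  seg 1: up by d12 = -46/3 → (0, -46/3)
  seg 2: up by d2 = 15 → (0, -1/3)
  seg 3: up by d5 = -11/4 → (0, -37/12)
  seg 4: up by d3 = 7/3 → (0, -3/4)
  seg 5: up by d11 = 202/15 → (0, 763/60)
  seg 6: left by d10 = 202/3 → (-202/3, 763/60)
  seg 7: right by d1 = 9 → (-175/3, 763/60)

d5 = -11/4
d6 = 35/3
d7 = -173/12
d8 = 70/3
d9 = 179/12
d10 = 202/3
d11 = 202/15
d12 = -46/3
endpoint = (-175/3, 763/60)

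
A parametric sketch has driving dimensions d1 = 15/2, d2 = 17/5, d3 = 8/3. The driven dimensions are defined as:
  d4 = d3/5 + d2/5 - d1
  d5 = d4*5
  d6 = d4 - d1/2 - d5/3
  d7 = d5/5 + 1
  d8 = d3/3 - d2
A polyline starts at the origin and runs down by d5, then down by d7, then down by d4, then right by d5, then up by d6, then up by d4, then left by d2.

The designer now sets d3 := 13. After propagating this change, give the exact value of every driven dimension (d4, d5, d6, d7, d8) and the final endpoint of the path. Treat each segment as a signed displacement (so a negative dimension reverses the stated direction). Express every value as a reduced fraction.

Apply edit: d3 := 13
  d4 = d3/5 + d2/5 - d1 = -211/50
  d5 = d4*5 = -211/10
  d6 = d4 - d1/2 - d5/3 = -281/300
  d7 = d5/5 + 1 = -161/50
  d8 = d3/3 - d2 = 14/15
Walk from origin (0, 0):
  seg 1: down by d5 = -211/10 → (0, 211/10)
  seg 2: down by d7 = -161/50 → (0, 608/25)
  seg 3: down by d4 = -211/50 → (0, 1427/50)
  seg 4: right by d5 = -211/10 → (-211/10, 1427/50)
  seg 5: up by d6 = -281/300 → (-211/10, 8281/300)
  seg 6: up by d4 = -211/50 → (-211/10, 1403/60)
  seg 7: left by d2 = 17/5 → (-49/2, 1403/60)

d4 = -211/50
d5 = -211/10
d6 = -281/300
d7 = -161/50
d8 = 14/15
endpoint = (-49/2, 1403/60)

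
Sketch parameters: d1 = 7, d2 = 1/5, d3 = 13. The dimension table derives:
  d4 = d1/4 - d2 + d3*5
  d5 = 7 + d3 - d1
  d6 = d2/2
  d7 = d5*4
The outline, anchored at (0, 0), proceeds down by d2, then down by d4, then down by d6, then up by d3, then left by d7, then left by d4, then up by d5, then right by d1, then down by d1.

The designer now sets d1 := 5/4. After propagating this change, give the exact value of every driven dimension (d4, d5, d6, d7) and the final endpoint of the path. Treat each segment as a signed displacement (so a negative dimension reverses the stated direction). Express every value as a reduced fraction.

Apply edit: d1 := 5/4
  d4 = d1/4 - d2 + d3*5 = 5209/80
  d5 = 7 + d3 - d1 = 75/4
  d6 = d2/2 = 1/10
  d7 = d5*4 = 75
Walk from origin (0, 0):
  seg 1: down by d2 = 1/5 → (0, -1/5)
  seg 2: down by d4 = 5209/80 → (0, -1045/16)
  seg 3: down by d6 = 1/10 → (0, -5233/80)
  seg 4: up by d3 = 13 → (0, -4193/80)
  seg 5: left by d7 = 75 → (-75, -4193/80)
  seg 6: left by d4 = 5209/80 → (-11209/80, -4193/80)
  seg 7: up by d5 = 75/4 → (-11209/80, -2693/80)
  seg 8: right by d1 = 5/4 → (-11109/80, -2693/80)
  seg 9: down by d1 = 5/4 → (-11109/80, -2793/80)

d4 = 5209/80
d5 = 75/4
d6 = 1/10
d7 = 75
endpoint = (-11109/80, -2793/80)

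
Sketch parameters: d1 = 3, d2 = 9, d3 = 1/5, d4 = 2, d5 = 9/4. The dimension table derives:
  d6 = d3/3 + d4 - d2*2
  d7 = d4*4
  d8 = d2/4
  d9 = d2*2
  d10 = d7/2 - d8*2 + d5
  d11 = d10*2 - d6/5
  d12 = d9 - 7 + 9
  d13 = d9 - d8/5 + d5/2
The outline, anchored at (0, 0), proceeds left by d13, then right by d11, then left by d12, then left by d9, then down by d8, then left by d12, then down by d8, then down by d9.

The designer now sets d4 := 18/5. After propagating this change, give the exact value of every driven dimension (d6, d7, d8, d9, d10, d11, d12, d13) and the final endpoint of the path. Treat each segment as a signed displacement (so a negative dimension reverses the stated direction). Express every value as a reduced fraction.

Apply edit: d4 := 18/5
  d6 = d3/3 + d4 - d2*2 = -43/3
  d7 = d4*4 = 72/5
  d8 = d2/4 = 9/4
  d9 = d2*2 = 18
  d10 = d7/2 - d8*2 + d5 = 99/20
  d11 = d10*2 - d6/5 = 383/30
  d12 = d9 - 7 + 9 = 20
  d13 = d9 - d8/5 + d5/2 = 747/40
Walk from origin (0, 0):
  seg 1: left by d13 = 747/40 → (-747/40, 0)
  seg 2: right by d11 = 383/30 → (-709/120, 0)
  seg 3: left by d12 = 20 → (-3109/120, 0)
  seg 4: left by d9 = 18 → (-5269/120, 0)
  seg 5: down by d8 = 9/4 → (-5269/120, -9/4)
  seg 6: left by d12 = 20 → (-7669/120, -9/4)
  seg 7: down by d8 = 9/4 → (-7669/120, -9/2)
  seg 8: down by d9 = 18 → (-7669/120, -45/2)

d6 = -43/3
d7 = 72/5
d8 = 9/4
d9 = 18
d10 = 99/20
d11 = 383/30
d12 = 20
d13 = 747/40
endpoint = (-7669/120, -45/2)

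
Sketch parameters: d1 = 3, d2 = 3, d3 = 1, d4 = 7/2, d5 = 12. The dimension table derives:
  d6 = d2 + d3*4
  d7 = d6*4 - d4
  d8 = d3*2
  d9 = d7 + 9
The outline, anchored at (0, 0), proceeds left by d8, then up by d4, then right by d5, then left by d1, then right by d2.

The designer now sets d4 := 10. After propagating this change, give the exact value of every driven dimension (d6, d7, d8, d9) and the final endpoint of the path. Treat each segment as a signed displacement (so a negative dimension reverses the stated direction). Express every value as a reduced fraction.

Apply edit: d4 := 10
  d6 = d2 + d3*4 = 7
  d7 = d6*4 - d4 = 18
  d8 = d3*2 = 2
  d9 = d7 + 9 = 27
Walk from origin (0, 0):
  seg 1: left by d8 = 2 → (-2, 0)
  seg 2: up by d4 = 10 → (-2, 10)
  seg 3: right by d5 = 12 → (10, 10)
  seg 4: left by d1 = 3 → (7, 10)
  seg 5: right by d2 = 3 → (10, 10)

d6 = 7
d7 = 18
d8 = 2
d9 = 27
endpoint = (10, 10)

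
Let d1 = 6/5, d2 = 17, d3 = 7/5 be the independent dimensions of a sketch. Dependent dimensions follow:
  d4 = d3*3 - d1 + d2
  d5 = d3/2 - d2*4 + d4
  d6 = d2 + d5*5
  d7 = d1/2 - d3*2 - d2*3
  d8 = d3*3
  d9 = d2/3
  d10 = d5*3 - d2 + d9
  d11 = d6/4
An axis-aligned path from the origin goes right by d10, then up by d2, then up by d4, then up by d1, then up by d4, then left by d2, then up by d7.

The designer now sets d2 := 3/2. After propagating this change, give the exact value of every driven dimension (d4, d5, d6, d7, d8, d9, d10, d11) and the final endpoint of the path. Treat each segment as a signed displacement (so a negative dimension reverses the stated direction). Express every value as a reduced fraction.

d4 = 9/2
d5 = -4/5
d6 = -5/2
d7 = -67/10
d8 = 21/5
d9 = 1/2
d10 = -17/5
d11 = -5/8
endpoint = (-49/10, 5)

Apply edit: d2 := 3/2
  d4 = d3*3 - d1 + d2 = 9/2
  d5 = d3/2 - d2*4 + d4 = -4/5
  d6 = d2 + d5*5 = -5/2
  d7 = d1/2 - d3*2 - d2*3 = -67/10
  d8 = d3*3 = 21/5
  d9 = d2/3 = 1/2
  d10 = d5*3 - d2 + d9 = -17/5
  d11 = d6/4 = -5/8
Walk from origin (0, 0):
  seg 1: right by d10 = -17/5 → (-17/5, 0)
  seg 2: up by d2 = 3/2 → (-17/5, 3/2)
  seg 3: up by d4 = 9/2 → (-17/5, 6)
  seg 4: up by d1 = 6/5 → (-17/5, 36/5)
  seg 5: up by d4 = 9/2 → (-17/5, 117/10)
  seg 6: left by d2 = 3/2 → (-49/10, 117/10)
  seg 7: up by d7 = -67/10 → (-49/10, 5)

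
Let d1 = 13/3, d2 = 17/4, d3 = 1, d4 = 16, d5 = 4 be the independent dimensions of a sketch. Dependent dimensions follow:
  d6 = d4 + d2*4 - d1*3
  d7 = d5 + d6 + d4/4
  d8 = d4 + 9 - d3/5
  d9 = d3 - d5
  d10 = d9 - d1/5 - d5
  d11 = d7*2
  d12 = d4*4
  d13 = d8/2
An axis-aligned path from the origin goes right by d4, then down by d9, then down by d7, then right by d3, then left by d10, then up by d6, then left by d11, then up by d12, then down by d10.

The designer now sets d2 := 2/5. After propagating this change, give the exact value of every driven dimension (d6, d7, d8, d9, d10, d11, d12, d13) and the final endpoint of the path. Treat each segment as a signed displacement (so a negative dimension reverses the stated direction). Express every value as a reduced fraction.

d6 = 23/5
d7 = 63/5
d8 = 124/5
d9 = -3
d10 = -118/15
d11 = 126/5
d12 = 64
d13 = 62/5
endpoint = (-1/3, 1003/15)

Apply edit: d2 := 2/5
  d6 = d4 + d2*4 - d1*3 = 23/5
  d7 = d5 + d6 + d4/4 = 63/5
  d8 = d4 + 9 - d3/5 = 124/5
  d9 = d3 - d5 = -3
  d10 = d9 - d1/5 - d5 = -118/15
  d11 = d7*2 = 126/5
  d12 = d4*4 = 64
  d13 = d8/2 = 62/5
Walk from origin (0, 0):
  seg 1: right by d4 = 16 → (16, 0)
  seg 2: down by d9 = -3 → (16, 3)
  seg 3: down by d7 = 63/5 → (16, -48/5)
  seg 4: right by d3 = 1 → (17, -48/5)
  seg 5: left by d10 = -118/15 → (373/15, -48/5)
  seg 6: up by d6 = 23/5 → (373/15, -5)
  seg 7: left by d11 = 126/5 → (-1/3, -5)
  seg 8: up by d12 = 64 → (-1/3, 59)
  seg 9: down by d10 = -118/15 → (-1/3, 1003/15)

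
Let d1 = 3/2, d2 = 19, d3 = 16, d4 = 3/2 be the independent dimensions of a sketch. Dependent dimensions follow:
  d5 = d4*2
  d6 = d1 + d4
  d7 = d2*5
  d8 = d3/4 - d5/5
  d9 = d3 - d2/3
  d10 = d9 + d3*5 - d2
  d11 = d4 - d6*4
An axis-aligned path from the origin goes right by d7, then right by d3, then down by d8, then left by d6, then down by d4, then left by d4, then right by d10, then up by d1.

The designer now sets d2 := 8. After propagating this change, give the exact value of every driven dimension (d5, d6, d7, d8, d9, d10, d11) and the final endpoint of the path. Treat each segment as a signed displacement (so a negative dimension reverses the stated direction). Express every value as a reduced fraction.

d5 = 3
d6 = 3
d7 = 40
d8 = 17/5
d9 = 40/3
d10 = 256/3
d11 = -21/2
endpoint = (821/6, -17/5)

Apply edit: d2 := 8
  d5 = d4*2 = 3
  d6 = d1 + d4 = 3
  d7 = d2*5 = 40
  d8 = d3/4 - d5/5 = 17/5
  d9 = d3 - d2/3 = 40/3
  d10 = d9 + d3*5 - d2 = 256/3
  d11 = d4 - d6*4 = -21/2
Walk from origin (0, 0):
  seg 1: right by d7 = 40 → (40, 0)
  seg 2: right by d3 = 16 → (56, 0)
  seg 3: down by d8 = 17/5 → (56, -17/5)
  seg 4: left by d6 = 3 → (53, -17/5)
  seg 5: down by d4 = 3/2 → (53, -49/10)
  seg 6: left by d4 = 3/2 → (103/2, -49/10)
  seg 7: right by d10 = 256/3 → (821/6, -49/10)
  seg 8: up by d1 = 3/2 → (821/6, -17/5)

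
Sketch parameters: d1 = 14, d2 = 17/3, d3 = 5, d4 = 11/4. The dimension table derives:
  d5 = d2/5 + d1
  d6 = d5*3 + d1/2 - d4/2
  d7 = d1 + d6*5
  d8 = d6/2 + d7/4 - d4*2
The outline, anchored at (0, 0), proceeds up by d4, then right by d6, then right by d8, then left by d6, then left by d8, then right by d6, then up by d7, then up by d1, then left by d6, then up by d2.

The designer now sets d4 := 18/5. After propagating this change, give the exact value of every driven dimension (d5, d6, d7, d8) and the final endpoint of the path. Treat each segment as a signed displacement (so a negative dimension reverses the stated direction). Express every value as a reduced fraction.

d5 = 227/15
d6 = 253/5
d7 = 267
d8 = 1697/20
endpoint = (0, 4354/15)

Apply edit: d4 := 18/5
  d5 = d2/5 + d1 = 227/15
  d6 = d5*3 + d1/2 - d4/2 = 253/5
  d7 = d1 + d6*5 = 267
  d8 = d6/2 + d7/4 - d4*2 = 1697/20
Walk from origin (0, 0):
  seg 1: up by d4 = 18/5 → (0, 18/5)
  seg 2: right by d6 = 253/5 → (253/5, 18/5)
  seg 3: right by d8 = 1697/20 → (2709/20, 18/5)
  seg 4: left by d6 = 253/5 → (1697/20, 18/5)
  seg 5: left by d8 = 1697/20 → (0, 18/5)
  seg 6: right by d6 = 253/5 → (253/5, 18/5)
  seg 7: up by d7 = 267 → (253/5, 1353/5)
  seg 8: up by d1 = 14 → (253/5, 1423/5)
  seg 9: left by d6 = 253/5 → (0, 1423/5)
  seg 10: up by d2 = 17/3 → (0, 4354/15)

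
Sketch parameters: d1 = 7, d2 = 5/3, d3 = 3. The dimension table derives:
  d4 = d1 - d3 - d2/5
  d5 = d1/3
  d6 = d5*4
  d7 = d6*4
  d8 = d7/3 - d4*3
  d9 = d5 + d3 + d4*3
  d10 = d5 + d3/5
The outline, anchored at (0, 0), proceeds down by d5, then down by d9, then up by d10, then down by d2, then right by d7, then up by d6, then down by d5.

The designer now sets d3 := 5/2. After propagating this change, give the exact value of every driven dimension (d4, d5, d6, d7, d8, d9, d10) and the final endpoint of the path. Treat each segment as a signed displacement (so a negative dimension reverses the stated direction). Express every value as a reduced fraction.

d4 = 25/6
d5 = 7/3
d6 = 28/3
d7 = 112/3
d8 = -1/18
d9 = 52/3
d10 = 17/6
endpoint = (112/3, -23/2)

Apply edit: d3 := 5/2
  d4 = d1 - d3 - d2/5 = 25/6
  d5 = d1/3 = 7/3
  d6 = d5*4 = 28/3
  d7 = d6*4 = 112/3
  d8 = d7/3 - d4*3 = -1/18
  d9 = d5 + d3 + d4*3 = 52/3
  d10 = d5 + d3/5 = 17/6
Walk from origin (0, 0):
  seg 1: down by d5 = 7/3 → (0, -7/3)
  seg 2: down by d9 = 52/3 → (0, -59/3)
  seg 3: up by d10 = 17/6 → (0, -101/6)
  seg 4: down by d2 = 5/3 → (0, -37/2)
  seg 5: right by d7 = 112/3 → (112/3, -37/2)
  seg 6: up by d6 = 28/3 → (112/3, -55/6)
  seg 7: down by d5 = 7/3 → (112/3, -23/2)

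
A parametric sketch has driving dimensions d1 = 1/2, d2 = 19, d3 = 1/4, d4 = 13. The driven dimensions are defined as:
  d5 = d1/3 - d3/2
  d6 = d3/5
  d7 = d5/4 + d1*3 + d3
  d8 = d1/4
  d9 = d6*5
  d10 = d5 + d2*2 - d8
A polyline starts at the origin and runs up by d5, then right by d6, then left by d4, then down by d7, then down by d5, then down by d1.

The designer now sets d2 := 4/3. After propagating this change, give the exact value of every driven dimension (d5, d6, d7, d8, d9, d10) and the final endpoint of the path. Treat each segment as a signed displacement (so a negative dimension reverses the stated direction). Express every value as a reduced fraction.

d5 = 1/24
d6 = 1/20
d7 = 169/96
d8 = 1/8
d9 = 1/4
d10 = 31/12
endpoint = (-259/20, -217/96)

Apply edit: d2 := 4/3
  d5 = d1/3 - d3/2 = 1/24
  d6 = d3/5 = 1/20
  d7 = d5/4 + d1*3 + d3 = 169/96
  d8 = d1/4 = 1/8
  d9 = d6*5 = 1/4
  d10 = d5 + d2*2 - d8 = 31/12
Walk from origin (0, 0):
  seg 1: up by d5 = 1/24 → (0, 1/24)
  seg 2: right by d6 = 1/20 → (1/20, 1/24)
  seg 3: left by d4 = 13 → (-259/20, 1/24)
  seg 4: down by d7 = 169/96 → (-259/20, -55/32)
  seg 5: down by d5 = 1/24 → (-259/20, -169/96)
  seg 6: down by d1 = 1/2 → (-259/20, -217/96)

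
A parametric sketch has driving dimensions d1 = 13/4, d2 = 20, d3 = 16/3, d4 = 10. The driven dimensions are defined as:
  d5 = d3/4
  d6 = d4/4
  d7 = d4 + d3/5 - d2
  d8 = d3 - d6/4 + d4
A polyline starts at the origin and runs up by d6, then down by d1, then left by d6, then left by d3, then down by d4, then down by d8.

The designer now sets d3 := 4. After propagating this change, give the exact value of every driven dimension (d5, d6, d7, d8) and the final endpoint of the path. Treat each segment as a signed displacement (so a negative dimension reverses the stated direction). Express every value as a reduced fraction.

d5 = 1
d6 = 5/2
d7 = -46/5
d8 = 107/8
endpoint = (-13/2, -193/8)

Apply edit: d3 := 4
  d5 = d3/4 = 1
  d6 = d4/4 = 5/2
  d7 = d4 + d3/5 - d2 = -46/5
  d8 = d3 - d6/4 + d4 = 107/8
Walk from origin (0, 0):
  seg 1: up by d6 = 5/2 → (0, 5/2)
  seg 2: down by d1 = 13/4 → (0, -3/4)
  seg 3: left by d6 = 5/2 → (-5/2, -3/4)
  seg 4: left by d3 = 4 → (-13/2, -3/4)
  seg 5: down by d4 = 10 → (-13/2, -43/4)
  seg 6: down by d8 = 107/8 → (-13/2, -193/8)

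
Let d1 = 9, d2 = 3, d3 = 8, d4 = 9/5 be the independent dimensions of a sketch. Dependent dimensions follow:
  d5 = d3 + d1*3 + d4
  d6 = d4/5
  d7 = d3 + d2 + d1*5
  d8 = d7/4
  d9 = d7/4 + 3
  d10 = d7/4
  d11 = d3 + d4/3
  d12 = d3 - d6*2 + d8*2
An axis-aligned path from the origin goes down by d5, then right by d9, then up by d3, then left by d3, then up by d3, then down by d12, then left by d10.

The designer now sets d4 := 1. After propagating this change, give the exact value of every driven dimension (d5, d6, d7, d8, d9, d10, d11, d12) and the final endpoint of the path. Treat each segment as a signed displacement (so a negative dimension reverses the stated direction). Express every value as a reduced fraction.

Apply edit: d4 := 1
  d5 = d3 + d1*3 + d4 = 36
  d6 = d4/5 = 1/5
  d7 = d3 + d2 + d1*5 = 56
  d8 = d7/4 = 14
  d9 = d7/4 + 3 = 17
  d10 = d7/4 = 14
  d11 = d3 + d4/3 = 25/3
  d12 = d3 - d6*2 + d8*2 = 178/5
Walk from origin (0, 0):
  seg 1: down by d5 = 36 → (0, -36)
  seg 2: right by d9 = 17 → (17, -36)
  seg 3: up by d3 = 8 → (17, -28)
  seg 4: left by d3 = 8 → (9, -28)
  seg 5: up by d3 = 8 → (9, -20)
  seg 6: down by d12 = 178/5 → (9, -278/5)
  seg 7: left by d10 = 14 → (-5, -278/5)

d5 = 36
d6 = 1/5
d7 = 56
d8 = 14
d9 = 17
d10 = 14
d11 = 25/3
d12 = 178/5
endpoint = (-5, -278/5)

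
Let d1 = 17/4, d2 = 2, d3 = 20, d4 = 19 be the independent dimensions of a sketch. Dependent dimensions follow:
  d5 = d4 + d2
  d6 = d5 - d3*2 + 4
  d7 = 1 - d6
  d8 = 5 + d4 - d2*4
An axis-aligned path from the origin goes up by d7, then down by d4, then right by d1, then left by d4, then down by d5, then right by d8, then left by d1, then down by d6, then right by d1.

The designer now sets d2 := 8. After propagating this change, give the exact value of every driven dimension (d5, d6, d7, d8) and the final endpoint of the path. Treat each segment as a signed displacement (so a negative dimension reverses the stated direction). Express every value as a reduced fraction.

Apply edit: d2 := 8
  d5 = d4 + d2 = 27
  d6 = d5 - d3*2 + 4 = -9
  d7 = 1 - d6 = 10
  d8 = 5 + d4 - d2*4 = -8
Walk from origin (0, 0):
  seg 1: up by d7 = 10 → (0, 10)
  seg 2: down by d4 = 19 → (0, -9)
  seg 3: right by d1 = 17/4 → (17/4, -9)
  seg 4: left by d4 = 19 → (-59/4, -9)
  seg 5: down by d5 = 27 → (-59/4, -36)
  seg 6: right by d8 = -8 → (-91/4, -36)
  seg 7: left by d1 = 17/4 → (-27, -36)
  seg 8: down by d6 = -9 → (-27, -27)
  seg 9: right by d1 = 17/4 → (-91/4, -27)

d5 = 27
d6 = -9
d7 = 10
d8 = -8
endpoint = (-91/4, -27)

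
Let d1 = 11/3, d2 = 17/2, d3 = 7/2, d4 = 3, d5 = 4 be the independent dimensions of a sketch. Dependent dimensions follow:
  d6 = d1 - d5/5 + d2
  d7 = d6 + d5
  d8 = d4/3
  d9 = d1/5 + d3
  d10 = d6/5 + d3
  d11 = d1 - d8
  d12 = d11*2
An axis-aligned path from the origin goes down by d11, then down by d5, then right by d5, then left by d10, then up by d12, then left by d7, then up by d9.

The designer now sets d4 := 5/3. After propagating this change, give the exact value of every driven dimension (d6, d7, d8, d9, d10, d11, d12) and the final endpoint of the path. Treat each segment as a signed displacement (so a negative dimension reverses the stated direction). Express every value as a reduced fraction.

d6 = 341/30
d7 = 461/30
d8 = 5/9
d9 = 127/30
d10 = 433/75
d11 = 28/9
d12 = 56/9
endpoint = (-857/50, 301/90)

Apply edit: d4 := 5/3
  d6 = d1 - d5/5 + d2 = 341/30
  d7 = d6 + d5 = 461/30
  d8 = d4/3 = 5/9
  d9 = d1/5 + d3 = 127/30
  d10 = d6/5 + d3 = 433/75
  d11 = d1 - d8 = 28/9
  d12 = d11*2 = 56/9
Walk from origin (0, 0):
  seg 1: down by d11 = 28/9 → (0, -28/9)
  seg 2: down by d5 = 4 → (0, -64/9)
  seg 3: right by d5 = 4 → (4, -64/9)
  seg 4: left by d10 = 433/75 → (-133/75, -64/9)
  seg 5: up by d12 = 56/9 → (-133/75, -8/9)
  seg 6: left by d7 = 461/30 → (-857/50, -8/9)
  seg 7: up by d9 = 127/30 → (-857/50, 301/90)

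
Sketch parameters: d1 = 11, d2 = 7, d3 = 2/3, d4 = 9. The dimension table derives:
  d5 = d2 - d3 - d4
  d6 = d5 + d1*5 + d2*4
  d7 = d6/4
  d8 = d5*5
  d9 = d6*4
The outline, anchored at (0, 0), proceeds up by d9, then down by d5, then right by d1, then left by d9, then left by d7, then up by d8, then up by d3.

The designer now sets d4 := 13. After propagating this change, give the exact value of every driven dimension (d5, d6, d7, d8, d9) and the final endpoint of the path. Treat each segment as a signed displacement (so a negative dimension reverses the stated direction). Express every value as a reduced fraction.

d5 = -20/3
d6 = 229/3
d7 = 229/12
d8 = -100/3
d9 = 916/3
endpoint = (-3761/12, 838/3)

Apply edit: d4 := 13
  d5 = d2 - d3 - d4 = -20/3
  d6 = d5 + d1*5 + d2*4 = 229/3
  d7 = d6/4 = 229/12
  d8 = d5*5 = -100/3
  d9 = d6*4 = 916/3
Walk from origin (0, 0):
  seg 1: up by d9 = 916/3 → (0, 916/3)
  seg 2: down by d5 = -20/3 → (0, 312)
  seg 3: right by d1 = 11 → (11, 312)
  seg 4: left by d9 = 916/3 → (-883/3, 312)
  seg 5: left by d7 = 229/12 → (-3761/12, 312)
  seg 6: up by d8 = -100/3 → (-3761/12, 836/3)
  seg 7: up by d3 = 2/3 → (-3761/12, 838/3)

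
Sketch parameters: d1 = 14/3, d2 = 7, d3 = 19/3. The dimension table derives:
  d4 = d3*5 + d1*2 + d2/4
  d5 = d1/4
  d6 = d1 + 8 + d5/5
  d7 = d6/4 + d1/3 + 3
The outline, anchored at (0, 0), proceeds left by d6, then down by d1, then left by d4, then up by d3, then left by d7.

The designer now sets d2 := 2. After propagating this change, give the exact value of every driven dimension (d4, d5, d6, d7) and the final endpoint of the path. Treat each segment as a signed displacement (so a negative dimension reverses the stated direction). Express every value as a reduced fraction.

Apply edit: d2 := 2
  d4 = d3*5 + d1*2 + d2/4 = 83/2
  d5 = d1/4 = 7/6
  d6 = d1 + 8 + d5/5 = 129/10
  d7 = d6/4 + d1/3 + 3 = 2801/360
Walk from origin (0, 0):
  seg 1: left by d6 = 129/10 → (-129/10, 0)
  seg 2: down by d1 = 14/3 → (-129/10, -14/3)
  seg 3: left by d4 = 83/2 → (-272/5, -14/3)
  seg 4: up by d3 = 19/3 → (-272/5, 5/3)
  seg 5: left by d7 = 2801/360 → (-4477/72, 5/3)

d4 = 83/2
d5 = 7/6
d6 = 129/10
d7 = 2801/360
endpoint = (-4477/72, 5/3)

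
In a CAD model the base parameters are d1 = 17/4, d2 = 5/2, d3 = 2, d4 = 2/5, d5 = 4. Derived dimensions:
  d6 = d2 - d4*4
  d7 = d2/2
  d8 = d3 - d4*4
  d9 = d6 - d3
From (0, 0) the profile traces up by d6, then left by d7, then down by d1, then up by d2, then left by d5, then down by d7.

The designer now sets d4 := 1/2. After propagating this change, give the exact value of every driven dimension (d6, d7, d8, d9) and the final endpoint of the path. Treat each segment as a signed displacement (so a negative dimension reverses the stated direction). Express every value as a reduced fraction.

d6 = 1/2
d7 = 5/4
d8 = 0
d9 = -3/2
endpoint = (-21/4, -5/2)

Apply edit: d4 := 1/2
  d6 = d2 - d4*4 = 1/2
  d7 = d2/2 = 5/4
  d8 = d3 - d4*4 = 0
  d9 = d6 - d3 = -3/2
Walk from origin (0, 0):
  seg 1: up by d6 = 1/2 → (0, 1/2)
  seg 2: left by d7 = 5/4 → (-5/4, 1/2)
  seg 3: down by d1 = 17/4 → (-5/4, -15/4)
  seg 4: up by d2 = 5/2 → (-5/4, -5/4)
  seg 5: left by d5 = 4 → (-21/4, -5/4)
  seg 6: down by d7 = 5/4 → (-21/4, -5/2)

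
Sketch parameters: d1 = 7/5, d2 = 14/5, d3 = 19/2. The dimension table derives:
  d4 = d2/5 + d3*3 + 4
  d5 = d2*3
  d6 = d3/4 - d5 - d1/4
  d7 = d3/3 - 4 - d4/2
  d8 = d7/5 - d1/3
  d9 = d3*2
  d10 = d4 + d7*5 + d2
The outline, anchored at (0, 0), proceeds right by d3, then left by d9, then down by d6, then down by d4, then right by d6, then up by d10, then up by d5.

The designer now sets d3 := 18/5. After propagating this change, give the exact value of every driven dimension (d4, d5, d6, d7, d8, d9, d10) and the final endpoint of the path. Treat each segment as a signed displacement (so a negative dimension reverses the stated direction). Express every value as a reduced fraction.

Apply edit: d3 := 18/5
  d4 = d2/5 + d3*3 + 4 = 384/25
  d5 = d2*3 = 42/5
  d6 = d3/4 - d5 - d1/4 = -157/20
  d7 = d3/3 - 4 - d4/2 = -262/25
  d8 = d7/5 - d1/3 = -961/375
  d9 = d3*2 = 36/5
  d10 = d4 + d7*5 + d2 = -856/25
Walk from origin (0, 0):
  seg 1: right by d3 = 18/5 → (18/5, 0)
  seg 2: left by d9 = 36/5 → (-18/5, 0)
  seg 3: down by d6 = -157/20 → (-18/5, 157/20)
  seg 4: down by d4 = 384/25 → (-18/5, -751/100)
  seg 5: right by d6 = -157/20 → (-229/20, -751/100)
  seg 6: up by d10 = -856/25 → (-229/20, -167/4)
  seg 7: up by d5 = 42/5 → (-229/20, -667/20)

d4 = 384/25
d5 = 42/5
d6 = -157/20
d7 = -262/25
d8 = -961/375
d9 = 36/5
d10 = -856/25
endpoint = (-229/20, -667/20)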